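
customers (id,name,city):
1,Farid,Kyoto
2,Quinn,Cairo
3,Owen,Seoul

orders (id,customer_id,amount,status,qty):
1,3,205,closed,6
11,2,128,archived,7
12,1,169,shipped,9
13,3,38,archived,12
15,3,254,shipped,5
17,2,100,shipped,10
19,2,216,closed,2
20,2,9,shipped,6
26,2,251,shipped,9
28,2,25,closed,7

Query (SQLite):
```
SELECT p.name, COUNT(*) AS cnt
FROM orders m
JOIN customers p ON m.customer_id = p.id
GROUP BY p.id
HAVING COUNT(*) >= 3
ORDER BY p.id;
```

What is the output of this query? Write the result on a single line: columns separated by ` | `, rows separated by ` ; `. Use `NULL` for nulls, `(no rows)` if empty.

Quinn | 6 ; Owen | 3

Join each orders row to its customers via customer_id.
Group joined rows by customers.id; compute COUNT(*) per group.
HAVING: keep groups with count ≥ 3.
  1: ids {12} → COUNT(*)=1
  2: ids {11, 17, 19, 20, 26, 28} → COUNT(*)=6
  3: ids {1, 13, 15} → COUNT(*)=3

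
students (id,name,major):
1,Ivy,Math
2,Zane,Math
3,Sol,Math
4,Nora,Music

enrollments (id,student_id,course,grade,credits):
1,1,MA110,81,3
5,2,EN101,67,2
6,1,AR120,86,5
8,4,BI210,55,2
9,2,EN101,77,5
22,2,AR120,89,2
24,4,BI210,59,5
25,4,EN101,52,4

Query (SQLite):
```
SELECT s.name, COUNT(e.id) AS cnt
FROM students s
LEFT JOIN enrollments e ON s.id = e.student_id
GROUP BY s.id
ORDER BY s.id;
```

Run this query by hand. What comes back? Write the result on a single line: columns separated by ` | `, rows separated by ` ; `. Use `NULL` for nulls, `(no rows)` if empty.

LEFT JOIN keeps every students row; unmatched ones get NULL for enrollments columns.
Group by students.id and compute COUNT(e.id). COUNT(col) of an all-NULL group is 0.
  1: ids {1, 6} → COUNT(e.id)=2
  2: ids {5, 9, 22} → COUNT(e.id)=3
  3: ids {—} → COUNT(e.id)=0
  4: ids {8, 24, 25} → COUNT(e.id)=3

Ivy | 2 ; Zane | 3 ; Sol | 0 ; Nora | 3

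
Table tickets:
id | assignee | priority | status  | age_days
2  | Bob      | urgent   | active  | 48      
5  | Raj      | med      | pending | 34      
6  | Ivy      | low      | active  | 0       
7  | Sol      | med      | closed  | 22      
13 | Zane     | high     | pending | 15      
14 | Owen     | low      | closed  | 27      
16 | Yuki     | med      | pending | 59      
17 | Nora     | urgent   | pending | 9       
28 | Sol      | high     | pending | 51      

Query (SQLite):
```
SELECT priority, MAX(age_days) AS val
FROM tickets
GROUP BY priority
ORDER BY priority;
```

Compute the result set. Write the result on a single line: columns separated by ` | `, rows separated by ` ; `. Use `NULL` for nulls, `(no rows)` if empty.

high | 51 ; low | 27 ; med | 59 ; urgent | 48

Partition tickets by priority; compute MAX(age_days) within each group.
  high: ids {13, 28} → MAX(age_days)=51
  low: ids {6, 14} → MAX(age_days)=27
  med: ids {5, 7, 16} → MAX(age_days)=59
  urgent: ids {2, 17} → MAX(age_days)=48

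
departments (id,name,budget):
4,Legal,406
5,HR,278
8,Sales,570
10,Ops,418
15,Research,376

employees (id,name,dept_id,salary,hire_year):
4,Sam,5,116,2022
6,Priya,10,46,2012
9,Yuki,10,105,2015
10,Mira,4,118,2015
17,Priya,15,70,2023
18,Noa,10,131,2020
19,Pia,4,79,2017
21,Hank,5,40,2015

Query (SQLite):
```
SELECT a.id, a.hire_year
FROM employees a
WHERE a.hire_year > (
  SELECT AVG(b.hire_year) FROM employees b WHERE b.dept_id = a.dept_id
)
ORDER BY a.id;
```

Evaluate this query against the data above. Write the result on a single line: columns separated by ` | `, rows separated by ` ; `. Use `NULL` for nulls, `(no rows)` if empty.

4 | 2022 ; 18 | 2020 ; 19 | 2017

For each employees row a, compute AVG(hire_year) over rows sharing a.dept_id.
Keep row a if a.hire_year > that per-group AVG.
  dept_id=4: AVG(hire_year) = 2016.0
  dept_id=5: AVG(hire_year) = 2018.5
  dept_id=10: AVG(hire_year) = 2015.666667
  dept_id=15: AVG(hire_year) = 2023.0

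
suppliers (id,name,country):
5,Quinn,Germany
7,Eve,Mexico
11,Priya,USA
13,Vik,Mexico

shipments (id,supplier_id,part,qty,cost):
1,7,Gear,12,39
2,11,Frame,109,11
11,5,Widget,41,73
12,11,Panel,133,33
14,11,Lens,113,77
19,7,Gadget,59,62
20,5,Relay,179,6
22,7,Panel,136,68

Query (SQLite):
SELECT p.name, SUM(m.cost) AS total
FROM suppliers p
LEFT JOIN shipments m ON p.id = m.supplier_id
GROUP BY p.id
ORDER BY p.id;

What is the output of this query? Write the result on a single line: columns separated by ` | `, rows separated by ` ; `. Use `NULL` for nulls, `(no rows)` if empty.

LEFT JOIN keeps every suppliers row; unmatched ones get NULL for shipments columns.
Group by suppliers.id and compute SUM(m.cost). SUM over an all-NULL group is NULL.
  5: ids {11, 20} → SUM(m.cost)=79
  7: ids {1, 19, 22} → SUM(m.cost)=169
  11: ids {2, 12, 14} → SUM(m.cost)=121
  13: ids {—} → SUM(m.cost)=NULL

Quinn | 79 ; Eve | 169 ; Priya | 121 ; Vik | NULL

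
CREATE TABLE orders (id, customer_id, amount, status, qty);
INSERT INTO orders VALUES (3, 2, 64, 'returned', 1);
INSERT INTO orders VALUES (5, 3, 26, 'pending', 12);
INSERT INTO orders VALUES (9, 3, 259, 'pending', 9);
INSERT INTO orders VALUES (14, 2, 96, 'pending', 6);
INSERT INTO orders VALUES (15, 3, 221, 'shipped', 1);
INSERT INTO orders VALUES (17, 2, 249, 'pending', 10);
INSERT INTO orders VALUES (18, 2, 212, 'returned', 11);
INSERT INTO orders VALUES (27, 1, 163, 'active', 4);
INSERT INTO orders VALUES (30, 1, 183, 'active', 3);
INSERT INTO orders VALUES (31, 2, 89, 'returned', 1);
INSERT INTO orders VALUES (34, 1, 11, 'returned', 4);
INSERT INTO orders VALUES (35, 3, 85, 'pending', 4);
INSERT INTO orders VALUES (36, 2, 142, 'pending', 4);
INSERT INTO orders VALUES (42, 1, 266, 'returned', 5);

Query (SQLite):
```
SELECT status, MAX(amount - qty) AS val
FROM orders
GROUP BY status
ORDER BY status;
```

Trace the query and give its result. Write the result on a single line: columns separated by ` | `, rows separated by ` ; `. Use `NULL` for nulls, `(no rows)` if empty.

For each row compute amount - qty.
Group by status; take MAX of the expression per group.
  active: ids {27, 30} → MAX(amount - qty)=180
  pending: ids {5, 9, 14, 17, 35, 36} → MAX(amount - qty)=250
  returned: ids {3, 18, 31, 34, 42} → MAX(amount - qty)=261
  shipped: ids {15} → MAX(amount - qty)=220

active | 180 ; pending | 250 ; returned | 261 ; shipped | 220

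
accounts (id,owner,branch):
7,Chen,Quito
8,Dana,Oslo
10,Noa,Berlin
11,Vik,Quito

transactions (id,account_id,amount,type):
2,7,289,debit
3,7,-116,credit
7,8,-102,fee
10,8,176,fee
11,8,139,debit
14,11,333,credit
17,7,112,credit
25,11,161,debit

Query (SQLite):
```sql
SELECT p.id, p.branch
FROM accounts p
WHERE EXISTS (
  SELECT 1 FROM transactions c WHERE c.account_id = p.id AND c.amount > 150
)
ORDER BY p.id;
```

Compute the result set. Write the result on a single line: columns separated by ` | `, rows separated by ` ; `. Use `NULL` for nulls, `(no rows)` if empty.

For each accounts row, check whether any transactions with matching account_id has amount > 150.
Keep rows where that is true.

7 | Quito ; 8 | Oslo ; 11 | Quito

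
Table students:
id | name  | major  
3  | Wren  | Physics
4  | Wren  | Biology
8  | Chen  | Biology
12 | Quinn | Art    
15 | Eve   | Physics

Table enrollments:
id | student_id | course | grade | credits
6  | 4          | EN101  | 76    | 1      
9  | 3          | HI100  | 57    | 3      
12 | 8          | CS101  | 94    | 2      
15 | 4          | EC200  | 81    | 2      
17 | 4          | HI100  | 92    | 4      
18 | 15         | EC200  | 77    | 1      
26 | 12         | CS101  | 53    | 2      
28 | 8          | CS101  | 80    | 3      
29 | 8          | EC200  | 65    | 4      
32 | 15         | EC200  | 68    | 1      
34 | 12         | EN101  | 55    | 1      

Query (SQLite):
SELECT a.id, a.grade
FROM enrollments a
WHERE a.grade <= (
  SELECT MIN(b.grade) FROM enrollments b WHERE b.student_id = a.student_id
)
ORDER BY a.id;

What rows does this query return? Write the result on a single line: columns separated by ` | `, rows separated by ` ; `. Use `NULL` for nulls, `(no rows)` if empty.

6 | 76 ; 9 | 57 ; 26 | 53 ; 29 | 65 ; 32 | 68

For each enrollments row a, compute MIN(grade) over rows sharing a.student_id.
Keep row a if a.grade <= that per-group MIN.
  student_id=3: MIN(grade) = 57
  student_id=4: MIN(grade) = 76
  student_id=8: MIN(grade) = 65
  student_id=12: MIN(grade) = 53
  student_id=15: MIN(grade) = 68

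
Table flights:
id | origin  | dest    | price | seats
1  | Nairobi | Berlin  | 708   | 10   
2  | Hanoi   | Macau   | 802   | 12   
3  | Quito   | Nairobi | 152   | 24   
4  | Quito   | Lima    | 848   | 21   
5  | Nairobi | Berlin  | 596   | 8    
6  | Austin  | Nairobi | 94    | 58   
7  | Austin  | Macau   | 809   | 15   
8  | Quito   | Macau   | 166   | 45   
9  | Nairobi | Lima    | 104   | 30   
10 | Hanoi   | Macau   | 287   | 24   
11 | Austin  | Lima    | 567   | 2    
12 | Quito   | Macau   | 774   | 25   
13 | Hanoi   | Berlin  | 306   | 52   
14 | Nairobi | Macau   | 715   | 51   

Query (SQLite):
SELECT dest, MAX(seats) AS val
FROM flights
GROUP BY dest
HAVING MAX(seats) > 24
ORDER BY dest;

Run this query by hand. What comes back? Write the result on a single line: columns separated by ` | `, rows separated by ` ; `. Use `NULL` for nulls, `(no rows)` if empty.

Partition flights by dest; compute MAX(seats) within each group.
HAVING: keep groups where MAX(seats) > 24.
  Berlin: ids {1, 5, 13} → MAX(seats)=52
  Lima: ids {4, 9, 11} → MAX(seats)=30
  Macau: ids {2, 7, 8, 10, 12, 14} → MAX(seats)=51
  Nairobi: ids {3, 6} → MAX(seats)=58

Berlin | 52 ; Lima | 30 ; Macau | 51 ; Nairobi | 58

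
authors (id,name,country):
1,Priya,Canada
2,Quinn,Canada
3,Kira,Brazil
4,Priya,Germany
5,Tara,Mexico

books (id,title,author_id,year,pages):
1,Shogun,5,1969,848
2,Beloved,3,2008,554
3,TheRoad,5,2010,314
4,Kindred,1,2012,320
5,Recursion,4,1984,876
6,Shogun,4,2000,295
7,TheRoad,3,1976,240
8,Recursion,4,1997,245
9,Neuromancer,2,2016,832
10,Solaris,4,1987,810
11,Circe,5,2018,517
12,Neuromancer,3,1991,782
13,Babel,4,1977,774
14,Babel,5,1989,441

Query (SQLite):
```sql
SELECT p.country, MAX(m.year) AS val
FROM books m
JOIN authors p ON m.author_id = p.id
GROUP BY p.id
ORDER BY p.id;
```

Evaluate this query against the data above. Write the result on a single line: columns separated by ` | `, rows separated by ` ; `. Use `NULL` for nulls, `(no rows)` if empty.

Canada | 2012 ; Canada | 2016 ; Brazil | 2008 ; Germany | 2000 ; Mexico | 2018

Join each books row to its authors via author_id.
Group joined rows by authors.id; compute MAX(m.year) per group.
  1: ids {4} → MAX(m.year)=2012
  2: ids {9} → MAX(m.year)=2016
  3: ids {2, 7, 12} → MAX(m.year)=2008
  4: ids {5, 6, 8, 10, 13} → MAX(m.year)=2000
  5: ids {1, 3, 11, 14} → MAX(m.year)=2018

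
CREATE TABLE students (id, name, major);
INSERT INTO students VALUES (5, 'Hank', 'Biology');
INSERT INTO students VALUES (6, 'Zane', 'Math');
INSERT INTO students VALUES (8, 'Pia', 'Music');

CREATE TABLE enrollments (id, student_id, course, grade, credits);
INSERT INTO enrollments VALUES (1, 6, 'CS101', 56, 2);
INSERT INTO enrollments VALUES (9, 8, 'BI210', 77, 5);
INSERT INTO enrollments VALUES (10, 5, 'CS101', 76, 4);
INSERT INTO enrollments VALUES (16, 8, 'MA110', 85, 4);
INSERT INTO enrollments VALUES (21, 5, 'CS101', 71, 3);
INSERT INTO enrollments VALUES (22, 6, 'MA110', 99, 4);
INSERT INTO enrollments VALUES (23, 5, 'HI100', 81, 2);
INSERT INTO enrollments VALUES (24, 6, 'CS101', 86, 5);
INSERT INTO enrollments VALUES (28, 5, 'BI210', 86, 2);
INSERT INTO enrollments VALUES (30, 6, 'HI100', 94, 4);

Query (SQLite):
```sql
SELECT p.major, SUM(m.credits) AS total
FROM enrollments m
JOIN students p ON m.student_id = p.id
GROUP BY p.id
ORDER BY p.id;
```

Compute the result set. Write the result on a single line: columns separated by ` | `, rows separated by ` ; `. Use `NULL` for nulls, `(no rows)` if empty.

Join each enrollments row to its students via student_id.
Group joined rows by students.id; compute SUM(m.credits) per group.
  5: ids {10, 21, 23, 28} → SUM(m.credits)=11
  6: ids {1, 22, 24, 30} → SUM(m.credits)=15
  8: ids {9, 16} → SUM(m.credits)=9

Biology | 11 ; Math | 15 ; Music | 9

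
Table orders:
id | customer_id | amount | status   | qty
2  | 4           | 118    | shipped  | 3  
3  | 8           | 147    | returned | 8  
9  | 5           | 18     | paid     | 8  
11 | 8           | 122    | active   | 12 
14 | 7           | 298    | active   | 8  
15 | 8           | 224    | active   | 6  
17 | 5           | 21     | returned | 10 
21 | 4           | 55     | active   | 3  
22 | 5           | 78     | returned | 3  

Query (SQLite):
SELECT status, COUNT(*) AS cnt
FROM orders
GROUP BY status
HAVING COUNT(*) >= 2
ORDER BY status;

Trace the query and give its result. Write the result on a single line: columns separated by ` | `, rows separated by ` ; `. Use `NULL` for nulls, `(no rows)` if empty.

Partition orders by status; compute COUNT(*) within each group.
HAVING: keep groups with count ≥ 2.
  active: ids {11, 14, 15, 21} → COUNT(*)=4
  paid: ids {9} → COUNT(*)=1
  returned: ids {3, 17, 22} → COUNT(*)=3
  shipped: ids {2} → COUNT(*)=1

active | 4 ; returned | 3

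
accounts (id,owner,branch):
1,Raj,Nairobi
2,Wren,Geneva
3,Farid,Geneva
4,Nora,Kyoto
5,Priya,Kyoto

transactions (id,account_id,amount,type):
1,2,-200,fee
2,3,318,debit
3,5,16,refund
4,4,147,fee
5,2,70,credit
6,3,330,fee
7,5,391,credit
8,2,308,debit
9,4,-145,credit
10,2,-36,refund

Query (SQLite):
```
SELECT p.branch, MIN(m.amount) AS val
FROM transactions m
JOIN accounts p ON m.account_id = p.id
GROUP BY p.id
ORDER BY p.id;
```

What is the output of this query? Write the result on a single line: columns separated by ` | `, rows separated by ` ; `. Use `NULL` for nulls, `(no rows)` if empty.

Join each transactions row to its accounts via account_id.
Group joined rows by accounts.id; compute MIN(m.amount) per group.
  2: ids {1, 5, 8, 10} → MIN(m.amount)=-200
  3: ids {2, 6} → MIN(m.amount)=318
  4: ids {4, 9} → MIN(m.amount)=-145
  5: ids {3, 7} → MIN(m.amount)=16

Geneva | -200 ; Geneva | 318 ; Kyoto | -145 ; Kyoto | 16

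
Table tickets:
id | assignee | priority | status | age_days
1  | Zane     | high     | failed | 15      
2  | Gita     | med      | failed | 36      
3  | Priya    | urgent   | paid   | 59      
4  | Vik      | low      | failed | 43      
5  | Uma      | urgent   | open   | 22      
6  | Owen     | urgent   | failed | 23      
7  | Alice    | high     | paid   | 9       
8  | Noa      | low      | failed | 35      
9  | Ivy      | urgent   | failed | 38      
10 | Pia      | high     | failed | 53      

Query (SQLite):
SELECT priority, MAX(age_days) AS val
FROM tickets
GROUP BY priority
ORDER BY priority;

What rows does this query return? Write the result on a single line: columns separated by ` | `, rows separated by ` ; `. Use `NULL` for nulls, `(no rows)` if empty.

high | 53 ; low | 43 ; med | 36 ; urgent | 59

Partition tickets by priority; compute MAX(age_days) within each group.
  high: ids {1, 7, 10} → MAX(age_days)=53
  low: ids {4, 8} → MAX(age_days)=43
  med: ids {2} → MAX(age_days)=36
  urgent: ids {3, 5, 6, 9} → MAX(age_days)=59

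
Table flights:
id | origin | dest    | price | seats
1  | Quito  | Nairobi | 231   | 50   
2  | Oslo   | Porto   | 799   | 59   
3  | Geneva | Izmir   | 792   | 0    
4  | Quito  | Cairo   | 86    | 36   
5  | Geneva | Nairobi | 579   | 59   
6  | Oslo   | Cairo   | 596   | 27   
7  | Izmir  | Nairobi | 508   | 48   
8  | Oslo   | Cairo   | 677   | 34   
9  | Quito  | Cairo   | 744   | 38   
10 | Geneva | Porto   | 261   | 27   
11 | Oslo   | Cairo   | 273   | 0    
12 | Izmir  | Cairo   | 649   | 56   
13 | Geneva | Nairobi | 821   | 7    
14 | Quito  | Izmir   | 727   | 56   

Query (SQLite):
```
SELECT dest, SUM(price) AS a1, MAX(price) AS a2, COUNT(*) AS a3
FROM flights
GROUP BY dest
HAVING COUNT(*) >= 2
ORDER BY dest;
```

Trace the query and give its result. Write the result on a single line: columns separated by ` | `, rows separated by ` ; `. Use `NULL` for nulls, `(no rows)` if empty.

Group flights by dest.
Per group compute: SUM(price), MAX(price), COUNT(*).
HAVING: drop groups with fewer than 2 rows.
  Cairo: ids {4, 6, 8, 9, 11, 12} → SUM(price)=3025, MAX(price)=744, COUNT(*)=6
  Izmir: ids {3, 14} → SUM(price)=1519, MAX(price)=792, COUNT(*)=2
  Nairobi: ids {1, 5, 7, 13} → SUM(price)=2139, MAX(price)=821, COUNT(*)=4
  Porto: ids {2, 10} → SUM(price)=1060, MAX(price)=799, COUNT(*)=2

Cairo | 3025 | 744 | 6 ; Izmir | 1519 | 792 | 2 ; Nairobi | 2139 | 821 | 4 ; Porto | 1060 | 799 | 2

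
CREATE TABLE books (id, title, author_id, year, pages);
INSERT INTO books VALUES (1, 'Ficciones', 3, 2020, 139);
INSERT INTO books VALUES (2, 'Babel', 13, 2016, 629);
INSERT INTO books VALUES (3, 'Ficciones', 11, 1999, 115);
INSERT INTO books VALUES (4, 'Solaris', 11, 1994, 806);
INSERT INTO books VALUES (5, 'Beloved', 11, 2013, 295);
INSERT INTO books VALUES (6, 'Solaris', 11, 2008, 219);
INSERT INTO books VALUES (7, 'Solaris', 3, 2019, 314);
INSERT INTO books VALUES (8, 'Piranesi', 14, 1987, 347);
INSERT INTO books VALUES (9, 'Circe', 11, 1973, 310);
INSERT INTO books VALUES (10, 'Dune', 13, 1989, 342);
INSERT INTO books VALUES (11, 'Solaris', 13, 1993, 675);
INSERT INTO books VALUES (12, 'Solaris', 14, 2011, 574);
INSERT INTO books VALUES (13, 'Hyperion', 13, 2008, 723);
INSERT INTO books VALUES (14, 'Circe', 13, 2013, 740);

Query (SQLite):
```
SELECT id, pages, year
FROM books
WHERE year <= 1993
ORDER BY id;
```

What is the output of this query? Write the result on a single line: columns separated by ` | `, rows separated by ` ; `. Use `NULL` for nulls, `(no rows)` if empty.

year <= 1993: ids {8, 9, 10, 11}

8 | 347 | 1987 ; 9 | 310 | 1973 ; 10 | 342 | 1989 ; 11 | 675 | 1993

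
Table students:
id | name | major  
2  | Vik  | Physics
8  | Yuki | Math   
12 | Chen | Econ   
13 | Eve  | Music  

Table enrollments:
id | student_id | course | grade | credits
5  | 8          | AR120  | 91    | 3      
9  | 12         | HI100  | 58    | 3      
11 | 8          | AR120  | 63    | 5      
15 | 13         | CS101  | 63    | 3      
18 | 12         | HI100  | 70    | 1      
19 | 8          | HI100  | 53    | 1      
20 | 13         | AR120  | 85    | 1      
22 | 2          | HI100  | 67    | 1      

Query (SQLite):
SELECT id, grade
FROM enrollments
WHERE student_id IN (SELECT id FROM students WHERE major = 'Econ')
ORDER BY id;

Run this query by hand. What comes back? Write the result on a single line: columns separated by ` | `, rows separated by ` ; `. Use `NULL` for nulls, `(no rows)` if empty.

Inner query: students.id where major = 'Econ'.
Outer: keep enrollments rows whose student_id is in that set.
Inner query → {12}

9 | 58 ; 18 | 70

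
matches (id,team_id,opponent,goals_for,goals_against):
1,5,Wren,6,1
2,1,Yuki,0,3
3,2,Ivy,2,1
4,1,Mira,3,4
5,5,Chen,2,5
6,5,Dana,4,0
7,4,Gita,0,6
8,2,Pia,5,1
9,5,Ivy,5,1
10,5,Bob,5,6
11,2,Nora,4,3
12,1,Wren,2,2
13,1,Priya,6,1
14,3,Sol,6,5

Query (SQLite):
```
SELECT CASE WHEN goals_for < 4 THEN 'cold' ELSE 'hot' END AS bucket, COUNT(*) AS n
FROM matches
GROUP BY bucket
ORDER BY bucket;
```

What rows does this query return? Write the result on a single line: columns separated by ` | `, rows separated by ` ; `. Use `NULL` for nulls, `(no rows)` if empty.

cold | 6 ; hot | 8

Bucket rows by goals_for < 4 → 'cold' else 'hot'; count each bucket.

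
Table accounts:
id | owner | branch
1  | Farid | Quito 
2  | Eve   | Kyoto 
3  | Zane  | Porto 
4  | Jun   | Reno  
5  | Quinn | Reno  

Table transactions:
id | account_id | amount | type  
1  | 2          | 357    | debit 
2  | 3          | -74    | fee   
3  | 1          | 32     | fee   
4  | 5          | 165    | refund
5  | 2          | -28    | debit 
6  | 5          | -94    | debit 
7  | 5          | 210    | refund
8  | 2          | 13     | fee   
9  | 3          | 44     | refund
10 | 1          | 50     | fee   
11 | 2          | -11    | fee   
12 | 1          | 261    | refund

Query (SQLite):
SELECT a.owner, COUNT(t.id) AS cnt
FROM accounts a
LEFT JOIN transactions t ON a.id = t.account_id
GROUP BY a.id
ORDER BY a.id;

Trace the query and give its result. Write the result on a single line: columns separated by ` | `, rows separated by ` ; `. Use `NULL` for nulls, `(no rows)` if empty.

LEFT JOIN keeps every accounts row; unmatched ones get NULL for transactions columns.
Group by accounts.id and compute COUNT(t.id). COUNT(col) of an all-NULL group is 0.
  1: ids {3, 10, 12} → COUNT(t.id)=3
  2: ids {1, 5, 8, 11} → COUNT(t.id)=4
  3: ids {2, 9} → COUNT(t.id)=2
  4: ids {—} → COUNT(t.id)=0
  5: ids {4, 6, 7} → COUNT(t.id)=3

Farid | 3 ; Eve | 4 ; Zane | 2 ; Jun | 0 ; Quinn | 3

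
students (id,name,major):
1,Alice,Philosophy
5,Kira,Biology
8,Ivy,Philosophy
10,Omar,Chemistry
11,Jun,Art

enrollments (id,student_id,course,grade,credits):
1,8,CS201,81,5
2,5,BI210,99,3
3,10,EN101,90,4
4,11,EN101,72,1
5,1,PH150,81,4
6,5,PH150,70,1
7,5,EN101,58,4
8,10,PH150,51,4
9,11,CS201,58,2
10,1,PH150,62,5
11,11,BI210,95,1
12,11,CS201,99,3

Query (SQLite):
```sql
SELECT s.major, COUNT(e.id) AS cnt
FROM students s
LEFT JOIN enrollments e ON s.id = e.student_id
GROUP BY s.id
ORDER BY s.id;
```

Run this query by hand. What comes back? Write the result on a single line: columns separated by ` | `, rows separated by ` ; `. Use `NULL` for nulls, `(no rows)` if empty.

Philosophy | 2 ; Biology | 3 ; Philosophy | 1 ; Chemistry | 2 ; Art | 4

LEFT JOIN keeps every students row; unmatched ones get NULL for enrollments columns.
Group by students.id and compute COUNT(e.id). COUNT(col) of an all-NULL group is 0.
  1: ids {5, 10} → COUNT(e.id)=2
  5: ids {2, 6, 7} → COUNT(e.id)=3
  8: ids {1} → COUNT(e.id)=1
  10: ids {3, 8} → COUNT(e.id)=2
  11: ids {4, 9, 11, 12} → COUNT(e.id)=4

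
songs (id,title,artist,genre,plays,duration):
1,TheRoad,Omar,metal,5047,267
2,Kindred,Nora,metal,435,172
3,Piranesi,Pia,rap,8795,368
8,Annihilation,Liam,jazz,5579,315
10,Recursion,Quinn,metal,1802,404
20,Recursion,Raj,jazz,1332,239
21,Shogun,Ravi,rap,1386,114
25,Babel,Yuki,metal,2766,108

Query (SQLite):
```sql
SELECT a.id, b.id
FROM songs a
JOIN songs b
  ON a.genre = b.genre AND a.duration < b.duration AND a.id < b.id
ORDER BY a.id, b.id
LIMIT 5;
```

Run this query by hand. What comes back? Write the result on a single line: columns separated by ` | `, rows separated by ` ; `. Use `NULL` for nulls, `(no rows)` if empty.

Pairs (a,b) with same genre, a.duration < b.duration, a.id < b.id.
genre groups: jazz:{8,20} metal:{1,2,10,25} rap:{3,21}
Ordered by (a.id, b.id); first 5.

1 | 10 ; 2 | 10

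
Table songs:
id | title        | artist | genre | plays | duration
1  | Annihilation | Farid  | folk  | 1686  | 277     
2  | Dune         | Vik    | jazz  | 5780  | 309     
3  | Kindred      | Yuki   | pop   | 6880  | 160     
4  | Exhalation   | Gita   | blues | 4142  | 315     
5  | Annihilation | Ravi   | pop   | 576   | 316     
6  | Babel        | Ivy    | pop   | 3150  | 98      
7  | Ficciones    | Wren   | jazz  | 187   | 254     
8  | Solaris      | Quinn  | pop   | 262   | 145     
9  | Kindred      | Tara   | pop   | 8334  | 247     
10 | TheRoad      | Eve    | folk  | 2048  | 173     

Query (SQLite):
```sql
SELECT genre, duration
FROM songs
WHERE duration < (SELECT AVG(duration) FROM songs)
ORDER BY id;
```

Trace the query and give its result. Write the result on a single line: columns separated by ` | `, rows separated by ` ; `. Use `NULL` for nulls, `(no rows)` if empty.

Scalar subquery: AVG(duration) over all songs rows = 229.4.
Keep rows where duration < that value.

pop | 160 ; pop | 98 ; pop | 145 ; folk | 173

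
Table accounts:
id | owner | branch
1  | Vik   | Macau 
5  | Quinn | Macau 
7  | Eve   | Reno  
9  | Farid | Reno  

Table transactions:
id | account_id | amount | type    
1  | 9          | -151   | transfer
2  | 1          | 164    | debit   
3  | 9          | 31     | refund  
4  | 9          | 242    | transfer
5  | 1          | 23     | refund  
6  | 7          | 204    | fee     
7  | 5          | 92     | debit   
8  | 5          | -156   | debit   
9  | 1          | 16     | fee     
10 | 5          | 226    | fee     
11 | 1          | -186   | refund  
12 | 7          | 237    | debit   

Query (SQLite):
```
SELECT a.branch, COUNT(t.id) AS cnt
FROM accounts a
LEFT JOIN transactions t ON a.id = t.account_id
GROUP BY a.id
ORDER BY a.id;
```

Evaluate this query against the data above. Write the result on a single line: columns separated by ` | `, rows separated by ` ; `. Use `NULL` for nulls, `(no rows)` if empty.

Macau | 4 ; Macau | 3 ; Reno | 2 ; Reno | 3

LEFT JOIN keeps every accounts row; unmatched ones get NULL for transactions columns.
Group by accounts.id and compute COUNT(t.id). COUNT(col) of an all-NULL group is 0.
  1: ids {2, 5, 9, 11} → COUNT(t.id)=4
  5: ids {7, 8, 10} → COUNT(t.id)=3
  7: ids {6, 12} → COUNT(t.id)=2
  9: ids {1, 3, 4} → COUNT(t.id)=3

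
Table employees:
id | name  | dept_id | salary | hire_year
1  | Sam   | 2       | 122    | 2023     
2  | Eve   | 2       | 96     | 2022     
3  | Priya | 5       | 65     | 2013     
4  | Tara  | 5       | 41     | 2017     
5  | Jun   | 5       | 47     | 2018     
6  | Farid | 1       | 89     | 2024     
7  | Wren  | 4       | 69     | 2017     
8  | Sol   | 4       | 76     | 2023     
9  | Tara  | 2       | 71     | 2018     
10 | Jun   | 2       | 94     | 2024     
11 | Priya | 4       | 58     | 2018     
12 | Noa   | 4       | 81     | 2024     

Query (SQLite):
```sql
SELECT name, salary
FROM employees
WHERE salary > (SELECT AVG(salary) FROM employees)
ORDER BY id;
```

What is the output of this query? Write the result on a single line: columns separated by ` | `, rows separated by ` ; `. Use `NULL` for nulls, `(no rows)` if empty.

Sam | 122 ; Eve | 96 ; Farid | 89 ; Sol | 76 ; Jun | 94 ; Noa | 81

Scalar subquery: AVG(salary) over all employees rows = 75.75.
Keep rows where salary > that value.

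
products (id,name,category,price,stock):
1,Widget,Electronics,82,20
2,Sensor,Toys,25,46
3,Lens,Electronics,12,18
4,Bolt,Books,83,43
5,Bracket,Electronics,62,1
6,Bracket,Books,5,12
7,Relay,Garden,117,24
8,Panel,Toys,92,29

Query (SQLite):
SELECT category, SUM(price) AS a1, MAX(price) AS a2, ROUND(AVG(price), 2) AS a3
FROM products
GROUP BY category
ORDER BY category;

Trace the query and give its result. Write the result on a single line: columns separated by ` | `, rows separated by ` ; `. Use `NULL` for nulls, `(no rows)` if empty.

Group products by category.
Per group compute: SUM(price), MAX(price), ROUND(AVG(price), 2).
  Books: ids {4, 6} → SUM(price)=88, MAX(price)=83, ROUND(AVG(price), 2)=44
  Electronics: ids {1, 3, 5} → SUM(price)=156, MAX(price)=82, ROUND(AVG(price), 2)=52
  Garden: ids {7} → SUM(price)=117, MAX(price)=117, ROUND(AVG(price), 2)=117
  Toys: ids {2, 8} → SUM(price)=117, MAX(price)=92, ROUND(AVG(price), 2)=58.5

Books | 88 | 83 | 44 ; Electronics | 156 | 82 | 52 ; Garden | 117 | 117 | 117 ; Toys | 117 | 92 | 58.5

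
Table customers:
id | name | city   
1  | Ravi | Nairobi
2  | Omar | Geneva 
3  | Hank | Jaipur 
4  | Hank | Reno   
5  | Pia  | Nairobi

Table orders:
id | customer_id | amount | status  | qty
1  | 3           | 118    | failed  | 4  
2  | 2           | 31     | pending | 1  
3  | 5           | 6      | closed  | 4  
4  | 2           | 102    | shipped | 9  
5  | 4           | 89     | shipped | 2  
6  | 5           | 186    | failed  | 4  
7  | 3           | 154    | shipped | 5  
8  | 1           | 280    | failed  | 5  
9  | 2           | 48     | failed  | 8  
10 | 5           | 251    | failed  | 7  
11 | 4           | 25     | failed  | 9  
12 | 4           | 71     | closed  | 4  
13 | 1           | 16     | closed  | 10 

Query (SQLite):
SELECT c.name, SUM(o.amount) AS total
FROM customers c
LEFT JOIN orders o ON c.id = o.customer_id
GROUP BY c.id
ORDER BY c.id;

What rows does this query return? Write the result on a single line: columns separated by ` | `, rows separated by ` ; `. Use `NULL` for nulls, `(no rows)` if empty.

LEFT JOIN keeps every customers row; unmatched ones get NULL for orders columns.
Group by customers.id and compute SUM(o.amount). SUM over an all-NULL group is NULL.
  1: ids {8, 13} → SUM(o.amount)=296
  2: ids {2, 4, 9} → SUM(o.amount)=181
  3: ids {1, 7} → SUM(o.amount)=272
  4: ids {5, 11, 12} → SUM(o.amount)=185
  5: ids {3, 6, 10} → SUM(o.amount)=443

Ravi | 296 ; Omar | 181 ; Hank | 272 ; Hank | 185 ; Pia | 443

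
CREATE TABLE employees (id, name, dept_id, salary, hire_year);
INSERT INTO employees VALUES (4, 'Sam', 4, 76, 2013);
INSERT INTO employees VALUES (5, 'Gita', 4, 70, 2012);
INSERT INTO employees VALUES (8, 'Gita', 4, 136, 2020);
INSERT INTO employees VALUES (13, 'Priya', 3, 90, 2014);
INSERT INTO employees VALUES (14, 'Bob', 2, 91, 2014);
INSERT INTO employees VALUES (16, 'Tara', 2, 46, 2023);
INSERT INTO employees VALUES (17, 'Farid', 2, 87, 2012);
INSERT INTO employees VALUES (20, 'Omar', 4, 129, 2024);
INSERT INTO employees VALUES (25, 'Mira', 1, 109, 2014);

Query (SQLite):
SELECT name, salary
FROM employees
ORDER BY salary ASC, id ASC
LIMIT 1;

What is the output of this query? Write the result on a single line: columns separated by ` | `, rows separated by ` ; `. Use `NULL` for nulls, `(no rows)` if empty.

Tara | 46

Sort by salary asc, tiebreak id asc: (46, id=16), (70, id=5), (76, id=4), (87, id=17) …. Take first 1.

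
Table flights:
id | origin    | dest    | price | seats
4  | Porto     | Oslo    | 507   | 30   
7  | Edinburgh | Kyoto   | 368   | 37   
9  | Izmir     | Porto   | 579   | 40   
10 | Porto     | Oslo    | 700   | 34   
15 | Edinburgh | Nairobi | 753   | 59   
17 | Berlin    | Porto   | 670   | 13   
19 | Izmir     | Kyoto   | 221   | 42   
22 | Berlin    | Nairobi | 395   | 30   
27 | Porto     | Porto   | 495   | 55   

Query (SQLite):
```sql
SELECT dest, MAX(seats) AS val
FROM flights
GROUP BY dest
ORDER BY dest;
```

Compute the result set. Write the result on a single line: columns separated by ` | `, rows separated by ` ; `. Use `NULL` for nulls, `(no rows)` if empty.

Partition flights by dest; compute MAX(seats) within each group.
  Kyoto: ids {7, 19} → MAX(seats)=42
  Nairobi: ids {15, 22} → MAX(seats)=59
  Oslo: ids {4, 10} → MAX(seats)=34
  Porto: ids {9, 17, 27} → MAX(seats)=55

Kyoto | 42 ; Nairobi | 59 ; Oslo | 34 ; Porto | 55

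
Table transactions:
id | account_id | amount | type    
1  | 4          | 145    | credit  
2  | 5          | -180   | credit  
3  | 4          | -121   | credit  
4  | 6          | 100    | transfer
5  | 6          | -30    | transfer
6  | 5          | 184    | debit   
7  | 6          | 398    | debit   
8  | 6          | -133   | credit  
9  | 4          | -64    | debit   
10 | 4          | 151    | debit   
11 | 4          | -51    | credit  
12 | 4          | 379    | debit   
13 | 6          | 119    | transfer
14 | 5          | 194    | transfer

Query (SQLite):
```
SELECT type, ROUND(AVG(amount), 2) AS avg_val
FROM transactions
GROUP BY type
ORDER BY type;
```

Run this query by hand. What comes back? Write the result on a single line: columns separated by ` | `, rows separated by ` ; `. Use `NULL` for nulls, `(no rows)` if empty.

Partition transactions by type; compute ROUND(AVG(amount), 2) within each group.
  credit: ids {1, 2, 3, 8, 11} → ROUND(AVG(amount), 2)=-68
  debit: ids {6, 7, 9, 10, 12} → ROUND(AVG(amount), 2)=209.6
  transfer: ids {4, 5, 13, 14} → ROUND(AVG(amount), 2)=95.75

credit | -68 ; debit | 209.6 ; transfer | 95.75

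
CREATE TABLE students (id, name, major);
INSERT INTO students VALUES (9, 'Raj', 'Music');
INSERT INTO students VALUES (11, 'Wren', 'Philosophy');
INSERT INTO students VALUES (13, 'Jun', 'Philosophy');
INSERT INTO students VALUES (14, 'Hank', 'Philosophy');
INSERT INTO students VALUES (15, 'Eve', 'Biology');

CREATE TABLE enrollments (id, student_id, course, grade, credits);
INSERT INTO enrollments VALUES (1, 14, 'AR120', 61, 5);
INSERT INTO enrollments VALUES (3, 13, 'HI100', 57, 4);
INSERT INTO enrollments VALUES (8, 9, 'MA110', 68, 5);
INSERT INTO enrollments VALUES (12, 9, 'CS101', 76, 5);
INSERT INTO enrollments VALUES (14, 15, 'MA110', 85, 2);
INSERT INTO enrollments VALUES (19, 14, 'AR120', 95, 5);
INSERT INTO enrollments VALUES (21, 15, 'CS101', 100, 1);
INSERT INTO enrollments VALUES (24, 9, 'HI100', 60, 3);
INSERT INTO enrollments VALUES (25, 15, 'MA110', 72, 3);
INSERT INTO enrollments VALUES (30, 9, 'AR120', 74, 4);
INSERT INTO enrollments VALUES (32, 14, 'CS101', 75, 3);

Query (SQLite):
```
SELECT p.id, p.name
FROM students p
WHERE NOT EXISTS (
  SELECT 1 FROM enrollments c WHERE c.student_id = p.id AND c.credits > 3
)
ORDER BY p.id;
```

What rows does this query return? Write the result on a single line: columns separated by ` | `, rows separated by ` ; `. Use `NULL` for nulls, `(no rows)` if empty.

For each students row, check whether any enrollments with matching student_id has credits > 3.
Keep rows where that is false.

11 | Wren ; 15 | Eve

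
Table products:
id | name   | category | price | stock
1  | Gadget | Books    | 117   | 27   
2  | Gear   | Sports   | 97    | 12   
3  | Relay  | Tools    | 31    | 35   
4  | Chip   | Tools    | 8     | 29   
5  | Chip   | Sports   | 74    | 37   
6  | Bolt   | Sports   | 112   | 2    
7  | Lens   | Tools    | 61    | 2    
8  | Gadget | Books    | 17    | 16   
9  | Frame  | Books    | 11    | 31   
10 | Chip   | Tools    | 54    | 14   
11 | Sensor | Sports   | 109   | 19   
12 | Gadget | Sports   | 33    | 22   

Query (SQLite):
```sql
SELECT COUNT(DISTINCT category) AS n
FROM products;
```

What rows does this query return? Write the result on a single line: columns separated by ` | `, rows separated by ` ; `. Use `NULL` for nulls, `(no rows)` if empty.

3

Count distinct non-NULL category values.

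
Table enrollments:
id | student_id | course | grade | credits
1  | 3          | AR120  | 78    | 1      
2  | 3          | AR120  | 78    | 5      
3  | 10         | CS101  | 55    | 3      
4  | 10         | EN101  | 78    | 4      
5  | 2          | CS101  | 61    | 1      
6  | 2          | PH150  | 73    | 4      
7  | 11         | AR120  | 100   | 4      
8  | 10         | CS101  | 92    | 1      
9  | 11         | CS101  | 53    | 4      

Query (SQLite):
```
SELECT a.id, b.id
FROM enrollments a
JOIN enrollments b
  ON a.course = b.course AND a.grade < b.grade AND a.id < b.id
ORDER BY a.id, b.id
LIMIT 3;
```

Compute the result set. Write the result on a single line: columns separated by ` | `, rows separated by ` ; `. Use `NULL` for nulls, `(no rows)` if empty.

1 | 7 ; 2 | 7 ; 3 | 5

Pairs (a,b) with same course, a.grade < b.grade, a.id < b.id.
course groups: AR120:{1,2,7} CS101:{3,5,8,9} EN101:{4} PH150:{6}
Ordered by (a.id, b.id); first 3.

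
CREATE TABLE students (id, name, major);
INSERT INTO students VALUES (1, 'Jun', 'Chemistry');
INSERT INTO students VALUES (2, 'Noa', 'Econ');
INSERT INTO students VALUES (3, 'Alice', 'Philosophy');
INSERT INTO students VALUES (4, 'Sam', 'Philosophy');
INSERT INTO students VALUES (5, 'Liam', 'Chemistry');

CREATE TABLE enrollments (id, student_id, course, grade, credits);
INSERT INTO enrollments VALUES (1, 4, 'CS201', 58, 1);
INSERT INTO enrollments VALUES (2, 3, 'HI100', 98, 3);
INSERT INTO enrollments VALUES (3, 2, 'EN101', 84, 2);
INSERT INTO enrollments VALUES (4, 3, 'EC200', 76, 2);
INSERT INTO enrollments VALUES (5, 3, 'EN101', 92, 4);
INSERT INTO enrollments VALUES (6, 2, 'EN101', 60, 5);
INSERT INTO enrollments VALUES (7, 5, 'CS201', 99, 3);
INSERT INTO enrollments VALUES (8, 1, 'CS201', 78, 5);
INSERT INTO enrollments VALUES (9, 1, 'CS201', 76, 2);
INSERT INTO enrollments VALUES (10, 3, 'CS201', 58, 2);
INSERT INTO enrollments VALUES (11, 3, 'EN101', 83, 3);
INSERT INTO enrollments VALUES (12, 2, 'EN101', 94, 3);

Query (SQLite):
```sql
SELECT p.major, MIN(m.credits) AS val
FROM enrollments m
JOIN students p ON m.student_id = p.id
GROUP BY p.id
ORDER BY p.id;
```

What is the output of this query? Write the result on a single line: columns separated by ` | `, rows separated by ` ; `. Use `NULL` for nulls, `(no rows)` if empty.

Chemistry | 2 ; Econ | 2 ; Philosophy | 2 ; Philosophy | 1 ; Chemistry | 3

Join each enrollments row to its students via student_id.
Group joined rows by students.id; compute MIN(m.credits) per group.
  1: ids {8, 9} → MIN(m.credits)=2
  2: ids {3, 6, 12} → MIN(m.credits)=2
  3: ids {2, 4, 5, 10, 11} → MIN(m.credits)=2
  4: ids {1} → MIN(m.credits)=1
  5: ids {7} → MIN(m.credits)=3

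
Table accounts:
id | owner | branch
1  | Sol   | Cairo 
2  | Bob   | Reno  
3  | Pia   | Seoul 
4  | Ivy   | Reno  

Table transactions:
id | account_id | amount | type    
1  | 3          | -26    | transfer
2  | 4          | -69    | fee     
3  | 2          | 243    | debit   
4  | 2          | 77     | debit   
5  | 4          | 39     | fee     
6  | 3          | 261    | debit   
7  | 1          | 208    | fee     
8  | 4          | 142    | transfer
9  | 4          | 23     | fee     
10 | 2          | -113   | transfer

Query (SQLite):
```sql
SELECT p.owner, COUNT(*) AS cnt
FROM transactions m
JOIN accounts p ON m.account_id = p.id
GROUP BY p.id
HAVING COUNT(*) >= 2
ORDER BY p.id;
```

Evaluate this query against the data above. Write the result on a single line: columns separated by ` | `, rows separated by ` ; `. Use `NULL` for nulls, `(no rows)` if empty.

Bob | 3 ; Pia | 2 ; Ivy | 4

Join each transactions row to its accounts via account_id.
Group joined rows by accounts.id; compute COUNT(*) per group.
HAVING: keep groups with count ≥ 2.
  1: ids {7} → COUNT(*)=1
  2: ids {3, 4, 10} → COUNT(*)=3
  3: ids {1, 6} → COUNT(*)=2
  4: ids {2, 5, 8, 9} → COUNT(*)=4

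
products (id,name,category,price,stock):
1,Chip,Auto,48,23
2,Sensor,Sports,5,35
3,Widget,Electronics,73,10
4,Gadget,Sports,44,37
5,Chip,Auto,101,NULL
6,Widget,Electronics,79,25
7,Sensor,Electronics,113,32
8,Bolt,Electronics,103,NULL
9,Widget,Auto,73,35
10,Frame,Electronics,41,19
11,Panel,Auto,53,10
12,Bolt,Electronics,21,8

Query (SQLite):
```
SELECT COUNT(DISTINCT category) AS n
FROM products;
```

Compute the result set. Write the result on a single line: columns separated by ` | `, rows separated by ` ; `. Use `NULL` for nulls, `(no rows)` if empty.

Count distinct non-NULL category values.

3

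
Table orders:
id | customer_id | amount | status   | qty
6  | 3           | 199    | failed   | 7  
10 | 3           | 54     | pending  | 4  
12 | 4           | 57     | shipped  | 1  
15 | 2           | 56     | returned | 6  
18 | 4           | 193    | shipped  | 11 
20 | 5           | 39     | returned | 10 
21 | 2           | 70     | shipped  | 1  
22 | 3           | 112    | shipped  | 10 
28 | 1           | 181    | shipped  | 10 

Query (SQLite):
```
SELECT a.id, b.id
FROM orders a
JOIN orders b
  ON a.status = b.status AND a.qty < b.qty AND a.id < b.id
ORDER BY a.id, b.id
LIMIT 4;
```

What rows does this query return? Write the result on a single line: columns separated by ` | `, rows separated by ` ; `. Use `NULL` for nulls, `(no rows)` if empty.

Pairs (a,b) with same status, a.qty < b.qty, a.id < b.id.
status groups: failed:{6} pending:{10} returned:{15,20} shipped:{12,18,21,22,28}
Ordered by (a.id, b.id); first 4.

12 | 18 ; 12 | 22 ; 12 | 28 ; 15 | 20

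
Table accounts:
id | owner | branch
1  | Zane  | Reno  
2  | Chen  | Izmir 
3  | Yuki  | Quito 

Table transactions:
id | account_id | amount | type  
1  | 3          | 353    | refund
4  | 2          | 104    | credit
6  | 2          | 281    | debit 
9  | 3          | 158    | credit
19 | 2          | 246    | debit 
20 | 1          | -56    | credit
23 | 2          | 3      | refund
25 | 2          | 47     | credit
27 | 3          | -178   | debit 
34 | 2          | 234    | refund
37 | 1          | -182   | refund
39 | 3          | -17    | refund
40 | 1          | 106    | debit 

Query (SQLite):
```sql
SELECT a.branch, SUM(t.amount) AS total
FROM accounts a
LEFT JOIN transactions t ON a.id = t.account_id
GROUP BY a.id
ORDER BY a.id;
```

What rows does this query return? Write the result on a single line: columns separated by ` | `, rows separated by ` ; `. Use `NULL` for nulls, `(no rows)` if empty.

Reno | -132 ; Izmir | 915 ; Quito | 316

LEFT JOIN keeps every accounts row; unmatched ones get NULL for transactions columns.
Group by accounts.id and compute SUM(t.amount). SUM over an all-NULL group is NULL.
  1: ids {20, 37, 40} → SUM(t.amount)=-132
  2: ids {4, 6, 19, 23, 25, 34} → SUM(t.amount)=915
  3: ids {1, 9, 27, 39} → SUM(t.amount)=316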